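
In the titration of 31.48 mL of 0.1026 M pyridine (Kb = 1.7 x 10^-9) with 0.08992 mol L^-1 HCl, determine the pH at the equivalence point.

3.27

n(C5H5N) = 0.1026 x 0.03148 = 0.003230 mol; V(HCl) at equivalence = 0.003230/0.08992 = 0.03592 L.
At equivalence the base is fully converted to C5H5NH+; total volume = 0.06740 L, so [C5H5NH+] = 0.003230/0.06740 = 0.04792 M.
Ka(C5H5NH+) = Kw/Kb = 1.0e-14 / 1.7 x 10^-9 = 5.88e-6.
[H^+] = sqrt(Ka x [C5H5NH+]) = sqrt(5.88e-6 x 0.04792) = 0.000531 M.
pH = -log(0.000531) = 3.27.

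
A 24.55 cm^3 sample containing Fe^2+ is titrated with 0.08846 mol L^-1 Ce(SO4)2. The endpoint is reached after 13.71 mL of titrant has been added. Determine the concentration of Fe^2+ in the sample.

n(Ce(SO4)2) = 0.08846 x 0.01371 = 0.001213 mol.
From the balanced equation, 1 mol Ce(SO4)2 reacts with 1 mol Fe^2+, so n(Fe^2+) = 0.001213 x 1/1 = 0.001213 mol.
[Fe^2+] = 0.001213 / 0.02455 L = 0.0494 M.

0.0494 M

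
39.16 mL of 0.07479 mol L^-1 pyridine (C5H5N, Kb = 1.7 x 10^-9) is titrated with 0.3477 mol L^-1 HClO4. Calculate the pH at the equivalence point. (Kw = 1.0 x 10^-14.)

n(C5H5N) = 0.07479 x 0.03916 = 0.002929 mol; V(HClO4) at equivalence = 0.002929/0.3477 = 0.008423 L.
At equivalence the base is fully converted to C5H5NH+; total volume = 0.04758 L, so [C5H5NH+] = 0.002929/0.04758 = 0.06155 M.
Ka(C5H5NH+) = Kw/Kb = 1.0e-14 / 1.7 x 10^-9 = 5.88e-6.
[H^+] = sqrt(Ka x [C5H5NH+]) = sqrt(5.88e-6 x 0.06155) = 0.000602 M.
pH = -log(0.000602) = 3.22.

3.22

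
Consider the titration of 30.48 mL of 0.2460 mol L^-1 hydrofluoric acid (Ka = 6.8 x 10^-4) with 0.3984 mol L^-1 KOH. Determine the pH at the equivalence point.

8.17

n(HF) = 0.2460 x 0.03048 = 0.007498 mol; V(KOH) at equivalence = 0.007498/0.3984 = 0.01882 L.
At equivalence all the acid is converted to F-; total volume = 0.03048 + 0.01882 = 0.04930 L, so [F-] = 0.007498/0.04930 = 0.1521 M.
Kb = Kw/Ka = 1.0e-14 / 6.8 x 10^-4 = 1.47e-11.
[OH^-] = sqrt(Kb x [F-]) = sqrt(1.47e-11 x 0.1521) = 1.50e-6 M.
pOH = 5.83, so pH = 14.00 - 5.83 = 8.17.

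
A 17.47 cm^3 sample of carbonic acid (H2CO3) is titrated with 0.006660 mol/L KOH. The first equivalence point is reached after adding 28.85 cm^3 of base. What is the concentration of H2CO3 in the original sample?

0.0110 M

n(KOH) = 0.006660 x 0.02885 = 0.0001921 mol.
At the first equivalence point, 1 mol OH^- react per mol H2CO3, so n(H2CO3) = 0.0001921 / 1 = 0.0001921 mol.
[H2CO3] = 0.0001921 / 0.01747 L = 0.0110 M.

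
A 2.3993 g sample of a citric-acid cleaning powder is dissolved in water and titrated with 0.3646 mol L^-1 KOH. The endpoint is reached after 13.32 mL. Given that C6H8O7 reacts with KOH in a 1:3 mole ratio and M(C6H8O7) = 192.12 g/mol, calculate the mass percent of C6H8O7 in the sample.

13.0%

n(KOH) = 0.3646 x 0.01332 = 0.004856 mol.
n(C6H8O7) = 0.004856 / 3 = 0.001619 mol.
mass of C6H8O7 = 0.001619 x 192.12 = 0.3110 g.
% purity = 0.3110 / 2.3993 x 100 = 13.0%.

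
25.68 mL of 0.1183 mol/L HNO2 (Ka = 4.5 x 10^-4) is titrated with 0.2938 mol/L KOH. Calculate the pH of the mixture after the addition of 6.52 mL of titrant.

3.58

Initial n(HNO2) = 0.1183 x 0.02568 = 0.003038 mol.
n(KOH) added = 0.2938 x 0.006520 = 0.001916 mol, converting that many moles of HNO2 to NO2-.
Remaining n(HNO2) = 0.001122 mol; n(NO2-) = 0.001916 mol.
By Henderson-Hasselbalch, pH = pKa + log([A^-]/[HA]) = 3.35 + log(0.001916/0.001122) = 3.35 + (+0.23) = 3.58.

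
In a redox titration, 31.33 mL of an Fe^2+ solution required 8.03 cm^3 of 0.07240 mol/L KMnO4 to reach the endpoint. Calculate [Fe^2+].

0.0928 M

n(KMnO4) = 0.07240 x 0.008030 = 0.0005814 mol.
From the balanced equation, 1 mol KMnO4 reacts with 5 mol Fe^2+, so n(Fe^2+) = 0.0005814 x 5/1 = 0.002907 mol.
[Fe^2+] = 0.002907 / 0.03133 L = 0.0928 M.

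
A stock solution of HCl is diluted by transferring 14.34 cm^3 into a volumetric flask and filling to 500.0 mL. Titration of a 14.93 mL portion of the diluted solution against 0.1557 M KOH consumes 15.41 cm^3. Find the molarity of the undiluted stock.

5.60 M

n(KOH) = 0.1557 x 0.01541 = 0.002399 mol.
n(HCl) in the aliquot = 0.002399 mol.
[diluted HCl] = 0.002399 / 0.01493 = 0.1607 M.
Dilution factor = 500.0/14.34 = 34.87, so [stock] = 0.1607 x 34.87 = 5.60 M.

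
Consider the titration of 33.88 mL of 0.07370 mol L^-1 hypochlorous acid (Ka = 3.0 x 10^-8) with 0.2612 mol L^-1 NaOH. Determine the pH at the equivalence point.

10.14

n(HClO) = 0.07370 x 0.03388 = 0.002497 mol; V(NaOH) at equivalence = 0.002497/0.2612 = 0.009560 L.
At equivalence all the acid is converted to ClO-; total volume = 0.03388 + 0.009560 = 0.04344 L, so [ClO-] = 0.002497/0.04344 = 0.05748 M.
Kb = Kw/Ka = 1.0e-14 / 3.0 x 10^-8 = 3.33e-7.
[OH^-] = sqrt(Kb x [ClO-]) = sqrt(3.33e-7 x 0.05748) = 0.000138 M.
pOH = 3.86, so pH = 14.00 - 3.86 = 10.14.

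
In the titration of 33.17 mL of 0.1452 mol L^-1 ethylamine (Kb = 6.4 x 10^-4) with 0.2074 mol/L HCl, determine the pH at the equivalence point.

n(C2H5NH2) = 0.1452 x 0.03317 = 0.004816 mol; V(HCl) at equivalence = 0.004816/0.2074 = 0.02322 L.
At equivalence the base is fully converted to C2H5NH3+; total volume = 0.05639 L, so [C2H5NH3+] = 0.004816/0.05639 = 0.08541 M.
Ka(C2H5NH3+) = Kw/Kb = 1.0e-14 / 6.4 x 10^-4 = 1.56e-11.
[H^+] = sqrt(Ka x [C2H5NH3+]) = sqrt(1.56e-11 x 0.08541) = 1.16e-6 M.
pH = -log(1.16e-6) = 5.94.

5.94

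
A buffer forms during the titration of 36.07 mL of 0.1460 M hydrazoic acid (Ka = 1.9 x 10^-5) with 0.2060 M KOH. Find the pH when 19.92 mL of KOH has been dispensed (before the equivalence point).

Initial n(HN3) = 0.1460 x 0.03607 = 0.005266 mol.
n(KOH) added = 0.2060 x 0.01992 = 0.004104 mol, converting that many moles of HN3 to N3-.
Remaining n(HN3) = 0.001163 mol; n(N3-) = 0.004104 mol.
By Henderson-Hasselbalch, pH = pKa + log([A^-]/[HA]) = 4.72 + log(0.004104/0.001163) = 4.72 + (+0.55) = 5.27.

5.27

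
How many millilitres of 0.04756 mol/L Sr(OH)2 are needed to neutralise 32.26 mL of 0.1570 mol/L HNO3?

53.2 mL

n(HNO3) = 0.1570 mol/L x 0.03226 L = 0.005065 mol.
The neutralisation is 2 HNO3 : 1 Sr(OH)2, so n(Sr(OH)2) = 0.005065 x 1/2 = 0.002532 mol.
V(Sr(OH)2) = 0.002532 / 0.04756 = 0.05325 L = 53.2 mL.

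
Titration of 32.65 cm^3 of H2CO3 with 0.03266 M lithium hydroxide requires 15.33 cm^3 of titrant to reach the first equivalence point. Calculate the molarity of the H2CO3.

0.0153 M

n(LiOH) = 0.03266 x 0.01533 = 0.0005007 mol.
At the first equivalence point, 1 mol OH^- react per mol H2CO3, so n(H2CO3) = 0.0005007 / 1 = 0.0005007 mol.
[H2CO3] = 0.0005007 / 0.03265 L = 0.0153 M.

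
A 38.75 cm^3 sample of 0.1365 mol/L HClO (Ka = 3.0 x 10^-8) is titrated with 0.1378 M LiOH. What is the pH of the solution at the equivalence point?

n(HClO) = 0.1365 x 0.03875 = 0.005289 mol; V(LiOH) at equivalence = 0.005289/0.1378 = 0.03838 L.
At equivalence all the acid is converted to ClO-; total volume = 0.03875 + 0.03838 = 0.07713 L, so [ClO-] = 0.005289/0.07713 = 0.06857 M.
Kb = Kw/Ka = 1.0e-14 / 3.0 x 10^-8 = 3.33e-7.
[OH^-] = sqrt(Kb x [ClO-]) = sqrt(3.33e-7 x 0.06857) = 0.000151 M.
pOH = 3.82, so pH = 14.00 - 3.82 = 10.18.

10.18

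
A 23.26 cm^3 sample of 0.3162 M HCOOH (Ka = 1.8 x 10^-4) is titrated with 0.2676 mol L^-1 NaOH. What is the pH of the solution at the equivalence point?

8.45

n(HCOOH) = 0.3162 x 0.02326 = 0.007355 mol; V(NaOH) at equivalence = 0.007355/0.2676 = 0.02748 L.
At equivalence all the acid is converted to HCOO-; total volume = 0.02326 + 0.02748 = 0.05074 L, so [HCOO-] = 0.007355/0.05074 = 0.1449 M.
Kb = Kw/Ka = 1.0e-14 / 1.8 x 10^-4 = 5.56e-11.
[OH^-] = sqrt(Kb x [HCOO-]) = sqrt(5.56e-11 x 0.1449) = 2.84e-6 M.
pOH = 5.55, so pH = 14.00 - 5.55 = 8.45.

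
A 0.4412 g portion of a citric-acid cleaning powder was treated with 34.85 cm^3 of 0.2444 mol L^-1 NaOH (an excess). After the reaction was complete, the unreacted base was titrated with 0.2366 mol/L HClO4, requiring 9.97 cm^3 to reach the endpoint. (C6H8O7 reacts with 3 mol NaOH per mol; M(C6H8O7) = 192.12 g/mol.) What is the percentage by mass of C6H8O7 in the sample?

89.4%

Total n(NaOH) added = 0.2444 x 0.03485 = 0.008517 mol.
n(HClO4) used = 0.2366 x 0.009970 = 0.002359 mol, which equals the excess n(NaOH).
So n(NaOH) consumed by the sample = 0.008517 - 0.002359 = 0.006158 mol.
n(C6H8O7) = 0.006158 / 3 = 0.002053 mol.
mass C6H8O7 = 0.002053 x 192.12 = 0.3944 g, so %C6H8O7 = 0.3944/0.4412 x 100 = 89.4%.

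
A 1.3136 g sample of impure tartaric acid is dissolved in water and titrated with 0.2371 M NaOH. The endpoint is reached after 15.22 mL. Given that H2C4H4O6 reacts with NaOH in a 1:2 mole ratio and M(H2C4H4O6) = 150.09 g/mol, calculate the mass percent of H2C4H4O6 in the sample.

20.6%

n(NaOH) = 0.2371 x 0.01522 = 0.003609 mol.
n(H2C4H4O6) = 0.003609 / 2 = 0.001804 mol.
mass of H2C4H4O6 = 0.001804 x 150.09 = 0.2708 g.
% purity = 0.2708 / 1.3136 x 100 = 20.6%.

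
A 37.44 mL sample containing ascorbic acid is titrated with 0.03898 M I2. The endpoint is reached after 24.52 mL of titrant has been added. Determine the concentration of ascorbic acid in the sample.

0.0255 M

n(I2) = 0.03898 x 0.02452 = 0.0009558 mol.
From the balanced equation, 1 mol I2 reacts with 1 mol ascorbic acid, so n(ascorbic acid) = 0.0009558 x 1/1 = 0.0009558 mol.
[ascorbic acid] = 0.0009558 / 0.03744 L = 0.0255 M.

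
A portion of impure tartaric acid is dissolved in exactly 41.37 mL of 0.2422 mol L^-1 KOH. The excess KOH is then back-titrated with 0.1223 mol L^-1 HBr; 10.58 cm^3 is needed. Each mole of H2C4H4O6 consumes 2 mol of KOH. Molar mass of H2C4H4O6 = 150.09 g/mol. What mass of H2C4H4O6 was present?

Total n(KOH) added = 0.2422 x 0.04137 = 0.01002 mol.
n(HBr) used = 0.1223 x 0.01058 = 0.001294 mol, which equals the excess n(KOH).
So n(KOH) consumed by the sample = 0.01002 - 0.001294 = 0.008726 mol.
n(H2C4H4O6) = 0.008726 / 2 = 0.004363 mol.
mass = 0.004363 mol x 150.09 g/mol = 0.655 g.

0.655 g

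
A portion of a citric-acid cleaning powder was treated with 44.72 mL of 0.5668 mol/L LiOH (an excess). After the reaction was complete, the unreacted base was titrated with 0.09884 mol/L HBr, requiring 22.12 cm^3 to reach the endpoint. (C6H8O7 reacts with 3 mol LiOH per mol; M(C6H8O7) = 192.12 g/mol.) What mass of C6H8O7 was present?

Total n(LiOH) added = 0.5668 x 0.04472 = 0.02535 mol.
n(HBr) used = 0.09884 x 0.02212 = 0.002186 mol, which equals the excess n(LiOH).
So n(LiOH) consumed by the sample = 0.02535 - 0.002186 = 0.02316 mol.
n(C6H8O7) = 0.02316 / 3 = 0.007720 mol.
mass = 0.007720 mol x 192.12 g/mol = 1.48 g.

1.48 g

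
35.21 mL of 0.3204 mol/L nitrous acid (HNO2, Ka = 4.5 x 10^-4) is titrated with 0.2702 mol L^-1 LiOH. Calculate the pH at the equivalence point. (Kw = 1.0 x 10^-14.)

8.26

n(HNO2) = 0.3204 x 0.03521 = 0.01128 mol; V(LiOH) at equivalence = 0.01128/0.2702 = 0.04175 L.
At equivalence all the acid is converted to NO2-; total volume = 0.03521 + 0.04175 = 0.07696 L, so [NO2-] = 0.01128/0.07696 = 0.1466 M.
Kb = Kw/Ka = 1.0e-14 / 4.5 x 10^-4 = 2.22e-11.
[OH^-] = sqrt(Kb x [NO2-]) = sqrt(2.22e-11 x 0.1466) = 1.80e-6 M.
pOH = 5.74, so pH = 14.00 - 5.74 = 8.26.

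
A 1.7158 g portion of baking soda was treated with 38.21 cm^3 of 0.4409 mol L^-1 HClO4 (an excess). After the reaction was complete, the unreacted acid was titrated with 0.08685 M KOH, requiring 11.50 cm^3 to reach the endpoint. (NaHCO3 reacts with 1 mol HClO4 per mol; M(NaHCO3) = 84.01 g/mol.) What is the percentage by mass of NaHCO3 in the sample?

Total n(HClO4) added = 0.4409 x 0.03821 = 0.01685 mol.
n(KOH) used = 0.08685 x 0.01150 = 0.0009988 mol, which equals the excess n(HClO4).
So n(HClO4) consumed by the sample = 0.01685 - 0.0009988 = 0.01585 mol.
n(NaHCO3) = 0.01585 / 1 = 0.01585 mol.
mass NaHCO3 = 0.01585 x 84.01 = 1.331 g, so %NaHCO3 = 1.331/1.7158 x 100 = 77.6%.

77.6%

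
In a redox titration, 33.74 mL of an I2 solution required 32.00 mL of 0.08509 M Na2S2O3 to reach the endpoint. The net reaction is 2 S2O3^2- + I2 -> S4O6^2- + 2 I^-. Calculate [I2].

0.0404 M

n(Na2S2O3) = 0.08509 x 0.03200 = 0.002723 mol.
From the balanced equation, 2 mol Na2S2O3 reacts with 1 mol I2, so n(I2) = 0.002723 x 1/2 = 0.001361 mol.
[I2] = 0.001361 / 0.03374 L = 0.0404 M.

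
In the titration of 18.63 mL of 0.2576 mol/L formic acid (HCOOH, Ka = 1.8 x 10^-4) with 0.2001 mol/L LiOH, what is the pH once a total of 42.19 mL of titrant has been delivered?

12.78

n(acid) = 0.2576 x 0.01863 = 0.004799 mol; n(LiOH) added = 0.2001 x 0.04219 = 0.008442 mol.
Base is in excess by 0.008442 - 0.004799 = 0.003643 mol in a total volume of 0.06082 L.
[OH^-] = 0.003643/0.06082 = 0.05990 M, so pOH = 1.22 and pH = 14.00 - 1.22 = 12.78.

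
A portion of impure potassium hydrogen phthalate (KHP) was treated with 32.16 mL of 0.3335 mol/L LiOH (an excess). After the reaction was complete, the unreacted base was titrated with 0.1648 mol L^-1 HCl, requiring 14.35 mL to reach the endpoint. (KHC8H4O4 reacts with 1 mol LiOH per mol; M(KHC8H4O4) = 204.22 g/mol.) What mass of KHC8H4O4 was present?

1.71 g

Total n(LiOH) added = 0.3335 x 0.03216 = 0.01073 mol.
n(HCl) used = 0.1648 x 0.01435 = 0.002365 mol, which equals the excess n(LiOH).
So n(LiOH) consumed by the sample = 0.01073 - 0.002365 = 0.008360 mol.
n(KHC8H4O4) = 0.008360 / 1 = 0.008360 mol.
mass = 0.008360 mol x 204.22 g/mol = 1.71 g.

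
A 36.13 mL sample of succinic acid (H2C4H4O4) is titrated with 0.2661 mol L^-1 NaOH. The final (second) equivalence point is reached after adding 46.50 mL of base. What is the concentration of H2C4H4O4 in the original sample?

0.171 M

n(NaOH) = 0.2661 x 0.04650 = 0.01237 mol.
At the final (second) equivalence point, 2 mol OH^- react per mol H2C4H4O4, so n(H2C4H4O4) = 0.01237 / 2 = 0.006187 mol.
[H2C4H4O4] = 0.006187 / 0.03613 L = 0.171 M.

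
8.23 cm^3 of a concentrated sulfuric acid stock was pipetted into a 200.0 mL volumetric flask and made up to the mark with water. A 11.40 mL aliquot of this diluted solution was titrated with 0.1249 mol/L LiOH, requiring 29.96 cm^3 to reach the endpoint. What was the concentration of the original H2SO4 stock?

n(LiOH) = 0.1249 x 0.02996 = 0.003742 mol.
n(H2SO4) in the aliquot = 0.003742 x 1/2 = 0.001871 mol.
[diluted H2SO4] = 0.001871 / 0.01140 = 0.1641 M.
Dilution factor = 200.0/8.230 = 24.30, so [stock] = 0.1641 x 24.30 = 3.99 M.

3.99 M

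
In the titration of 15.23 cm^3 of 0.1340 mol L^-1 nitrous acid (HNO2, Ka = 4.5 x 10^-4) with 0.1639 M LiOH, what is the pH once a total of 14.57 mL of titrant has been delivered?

12.07

n(acid) = 0.1340 x 0.01523 = 0.002041 mol; n(LiOH) added = 0.1639 x 0.01457 = 0.002388 mol.
Base is in excess by 0.002388 - 0.002041 = 0.0003472 mol in a total volume of 0.02980 L.
[OH^-] = 0.0003472/0.02980 = 0.01165 M, so pOH = 1.93 and pH = 14.00 - 1.93 = 12.07.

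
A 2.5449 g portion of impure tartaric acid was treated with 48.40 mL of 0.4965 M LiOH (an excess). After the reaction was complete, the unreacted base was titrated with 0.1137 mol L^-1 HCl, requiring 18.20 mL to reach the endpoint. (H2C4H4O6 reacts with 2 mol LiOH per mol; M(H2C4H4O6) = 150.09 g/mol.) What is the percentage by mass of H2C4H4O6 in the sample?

64.8%

Total n(LiOH) added = 0.4965 x 0.04840 = 0.02403 mol.
n(HCl) used = 0.1137 x 0.01820 = 0.002069 mol, which equals the excess n(LiOH).
So n(LiOH) consumed by the sample = 0.02403 - 0.002069 = 0.02196 mol.
n(H2C4H4O6) = 0.02196 / 2 = 0.01098 mol.
mass H2C4H4O6 = 0.01098 x 150.09 = 1.648 g, so %H2C4H4O6 = 1.648/2.5449 x 100 = 64.8%.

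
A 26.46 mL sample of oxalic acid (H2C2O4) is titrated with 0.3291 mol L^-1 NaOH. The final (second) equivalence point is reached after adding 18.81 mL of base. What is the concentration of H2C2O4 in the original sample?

0.117 M

n(NaOH) = 0.3291 x 0.01881 = 0.006190 mol.
At the final (second) equivalence point, 2 mol OH^- react per mol H2C2O4, so n(H2C2O4) = 0.006190 / 2 = 0.003095 mol.
[H2C2O4] = 0.003095 / 0.02646 L = 0.117 M.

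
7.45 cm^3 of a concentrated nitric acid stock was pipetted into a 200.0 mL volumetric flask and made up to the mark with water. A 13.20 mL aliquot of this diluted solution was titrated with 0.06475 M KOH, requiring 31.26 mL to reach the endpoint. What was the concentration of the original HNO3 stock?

n(KOH) = 0.06475 x 0.03126 = 0.002024 mol.
n(HNO3) in the aliquot = 0.002024 mol.
[diluted HNO3] = 0.002024 / 0.01320 = 0.1533 M.
Dilution factor = 200.0/7.450 = 26.85, so [stock] = 0.1533 x 26.85 = 4.12 M.

4.12 M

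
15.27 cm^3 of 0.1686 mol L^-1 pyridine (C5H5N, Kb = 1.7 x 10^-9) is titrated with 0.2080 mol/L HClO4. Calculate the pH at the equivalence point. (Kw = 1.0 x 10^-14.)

n(C5H5N) = 0.1686 x 0.01527 = 0.002575 mol; V(HClO4) at equivalence = 0.002575/0.2080 = 0.01238 L.
At equivalence the base is fully converted to C5H5NH+; total volume = 0.02765 L, so [C5H5NH+] = 0.002575/0.02765 = 0.09312 M.
Ka(C5H5NH+) = Kw/Kb = 1.0e-14 / 1.7 x 10^-9 = 5.88e-6.
[H^+] = sqrt(Ka x [C5H5NH+]) = sqrt(5.88e-6 x 0.09312) = 0.000740 M.
pH = -log(0.000740) = 3.13.

3.13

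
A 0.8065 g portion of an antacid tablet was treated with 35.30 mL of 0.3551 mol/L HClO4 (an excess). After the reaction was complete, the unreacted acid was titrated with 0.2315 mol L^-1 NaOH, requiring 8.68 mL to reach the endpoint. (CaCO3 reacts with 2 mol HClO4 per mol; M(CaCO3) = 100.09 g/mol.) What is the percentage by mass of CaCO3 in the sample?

65.3%

Total n(HClO4) added = 0.3551 x 0.03530 = 0.01254 mol.
n(NaOH) used = 0.2315 x 0.008680 = 0.002009 mol, which equals the excess n(HClO4).
So n(HClO4) consumed by the sample = 0.01254 - 0.002009 = 0.01053 mol.
n(CaCO3) = 0.01053 / 2 = 0.005263 mol.
mass CaCO3 = 0.005263 x 100.09 = 0.5268 g, so %CaCO3 = 0.5268/0.8065 x 100 = 65.3%.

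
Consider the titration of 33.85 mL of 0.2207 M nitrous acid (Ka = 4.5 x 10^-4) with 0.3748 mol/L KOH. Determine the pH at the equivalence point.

n(HNO2) = 0.2207 x 0.03385 = 0.007471 mol; V(KOH) at equivalence = 0.007471/0.3748 = 0.01993 L.
At equivalence all the acid is converted to NO2-; total volume = 0.03385 + 0.01993 = 0.05378 L, so [NO2-] = 0.007471/0.05378 = 0.1389 M.
Kb = Kw/Ka = 1.0e-14 / 4.5 x 10^-4 = 2.22e-11.
[OH^-] = sqrt(Kb x [NO2-]) = sqrt(2.22e-11 x 0.1389) = 1.76e-6 M.
pOH = 5.76, so pH = 14.00 - 5.76 = 8.24.

8.24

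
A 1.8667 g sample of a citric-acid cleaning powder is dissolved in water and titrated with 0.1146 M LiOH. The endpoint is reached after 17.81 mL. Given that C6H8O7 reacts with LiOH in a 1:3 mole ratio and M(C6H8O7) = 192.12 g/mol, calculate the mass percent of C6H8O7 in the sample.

7.00%

n(LiOH) = 0.1146 x 0.01781 = 0.002041 mol.
n(C6H8O7) = 0.002041 / 3 = 0.0006803 mol.
mass of C6H8O7 = 0.0006803 x 192.12 = 0.1307 g.
% purity = 0.1307 / 1.8667 x 100 = 7.00%.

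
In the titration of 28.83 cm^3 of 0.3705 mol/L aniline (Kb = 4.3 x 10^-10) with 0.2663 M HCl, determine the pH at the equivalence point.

n(C6H5NH2) = 0.3705 x 0.02883 = 0.01068 mol; V(HCl) at equivalence = 0.01068/0.2663 = 0.04011 L.
At equivalence the base is fully converted to C6H5NH3+; total volume = 0.06894 L, so [C6H5NH3+] = 0.01068/0.06894 = 0.1549 M.
Ka(C6H5NH3+) = Kw/Kb = 1.0e-14 / 4.3 x 10^-10 = 2.33e-5.
[H^+] = sqrt(Ka x [C6H5NH3+]) = sqrt(2.33e-5 x 0.1549) = 0.00190 M.
pH = -log(0.00190) = 2.72.

2.72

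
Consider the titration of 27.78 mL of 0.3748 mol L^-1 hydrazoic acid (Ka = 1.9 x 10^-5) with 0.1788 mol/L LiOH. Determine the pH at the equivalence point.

8.90

n(HN3) = 0.3748 x 0.02778 = 0.01041 mol; V(LiOH) at equivalence = 0.01041/0.1788 = 0.05823 L.
At equivalence all the acid is converted to N3-; total volume = 0.02778 + 0.05823 = 0.08601 L, so [N3-] = 0.01041/0.08601 = 0.1211 M.
Kb = Kw/Ka = 1.0e-14 / 1.9 x 10^-5 = 5.26e-10.
[OH^-] = sqrt(Kb x [N3-]) = sqrt(5.26e-10 x 0.1211) = 7.98e-6 M.
pOH = 5.10, so pH = 14.00 - 5.10 = 8.90.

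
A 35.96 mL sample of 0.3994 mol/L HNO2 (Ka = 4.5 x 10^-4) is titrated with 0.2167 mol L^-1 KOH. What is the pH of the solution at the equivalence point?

n(HNO2) = 0.3994 x 0.03596 = 0.01436 mol; V(KOH) at equivalence = 0.01436/0.2167 = 0.06628 L.
At equivalence all the acid is converted to NO2-; total volume = 0.03596 + 0.06628 = 0.1022 L, so [NO2-] = 0.01436/0.1022 = 0.1405 M.
Kb = Kw/Ka = 1.0e-14 / 4.5 x 10^-4 = 2.22e-11.
[OH^-] = sqrt(Kb x [NO2-]) = sqrt(2.22e-11 x 0.1405) = 1.77e-6 M.
pOH = 5.75, so pH = 14.00 - 5.75 = 8.25.

8.25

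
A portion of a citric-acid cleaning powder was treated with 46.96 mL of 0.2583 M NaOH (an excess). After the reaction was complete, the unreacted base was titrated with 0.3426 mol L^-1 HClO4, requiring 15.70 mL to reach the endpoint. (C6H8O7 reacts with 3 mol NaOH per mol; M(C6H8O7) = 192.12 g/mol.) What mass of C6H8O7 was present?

0.432 g

Total n(NaOH) added = 0.2583 x 0.04696 = 0.01213 mol.
n(HClO4) used = 0.3426 x 0.01570 = 0.005379 mol, which equals the excess n(NaOH).
So n(NaOH) consumed by the sample = 0.01213 - 0.005379 = 0.006751 mol.
n(C6H8O7) = 0.006751 / 3 = 0.002250 mol.
mass = 0.002250 mol x 192.12 g/mol = 0.432 g.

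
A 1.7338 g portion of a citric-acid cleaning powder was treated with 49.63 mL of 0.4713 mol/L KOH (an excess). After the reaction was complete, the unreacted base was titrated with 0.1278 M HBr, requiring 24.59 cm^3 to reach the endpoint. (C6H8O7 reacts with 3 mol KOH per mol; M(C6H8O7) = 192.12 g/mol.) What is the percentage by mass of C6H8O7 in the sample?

Total n(KOH) added = 0.4713 x 0.04963 = 0.02339 mol.
n(HBr) used = 0.1278 x 0.02459 = 0.003143 mol, which equals the excess n(KOH).
So n(KOH) consumed by the sample = 0.02339 - 0.003143 = 0.02025 mol.
n(C6H8O7) = 0.02025 / 3 = 0.006749 mol.
mass C6H8O7 = 0.006749 x 192.12 = 1.297 g, so %C6H8O7 = 1.297/1.7338 x 100 = 74.8%.

74.8%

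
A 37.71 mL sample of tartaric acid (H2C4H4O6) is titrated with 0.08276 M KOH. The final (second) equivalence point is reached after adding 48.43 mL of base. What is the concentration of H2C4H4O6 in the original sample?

0.0531 M

n(KOH) = 0.08276 x 0.04843 = 0.004008 mol.
At the final (second) equivalence point, 2 mol OH^- react per mol H2C4H4O6, so n(H2C4H4O6) = 0.004008 / 2 = 0.002004 mol.
[H2C4H4O6] = 0.002004 / 0.03771 L = 0.0531 M.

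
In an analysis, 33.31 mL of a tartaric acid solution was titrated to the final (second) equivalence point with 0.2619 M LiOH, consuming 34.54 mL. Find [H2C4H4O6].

n(LiOH) = 0.2619 x 0.03454 = 0.009046 mol.
At the final (second) equivalence point, 2 mol OH^- react per mol H2C4H4O6, so n(H2C4H4O6) = 0.009046 / 2 = 0.004523 mol.
[H2C4H4O6] = 0.004523 / 0.03331 L = 0.136 M.

0.136 M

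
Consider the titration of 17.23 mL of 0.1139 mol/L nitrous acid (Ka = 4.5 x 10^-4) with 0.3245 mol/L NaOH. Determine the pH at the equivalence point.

8.14

n(HNO2) = 0.1139 x 0.01723 = 0.001962 mol; V(NaOH) at equivalence = 0.001962/0.3245 = 0.006048 L.
At equivalence all the acid is converted to NO2-; total volume = 0.01723 + 0.006048 = 0.02328 L, so [NO2-] = 0.001962/0.02328 = 0.08431 M.
Kb = Kw/Ka = 1.0e-14 / 4.5 x 10^-4 = 2.22e-11.
[OH^-] = sqrt(Kb x [NO2-]) = sqrt(2.22e-11 x 0.08431) = 1.37e-6 M.
pOH = 5.86, so pH = 14.00 - 5.86 = 8.14.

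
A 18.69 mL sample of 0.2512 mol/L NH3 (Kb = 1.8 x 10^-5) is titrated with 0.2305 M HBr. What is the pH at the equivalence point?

n(NH3) = 0.2512 x 0.01869 = 0.004695 mol; V(HBr) at equivalence = 0.004695/0.2305 = 0.02037 L.
At equivalence the base is fully converted to NH4+; total volume = 0.03906 L, so [NH4+] = 0.004695/0.03906 = 0.1202 M.
Ka(NH4+) = Kw/Kb = 1.0e-14 / 1.8 x 10^-5 = 5.56e-10.
[H^+] = sqrt(Ka x [NH4+]) = sqrt(5.56e-10 x 0.1202) = 8.17e-6 M.
pH = -log(8.17e-6) = 5.09.

5.09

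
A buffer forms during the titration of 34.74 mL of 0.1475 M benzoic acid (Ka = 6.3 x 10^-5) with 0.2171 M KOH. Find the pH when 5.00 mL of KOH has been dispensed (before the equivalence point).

3.63

Initial n(C6H5COOH) = 0.1475 x 0.03474 = 0.005124 mol.
n(KOH) added = 0.2171 x 0.005000 = 0.001085 mol, converting that many moles of C6H5COOH to C6H5COO-.
Remaining n(C6H5COOH) = 0.004039 mol; n(C6H5COO-) = 0.001085 mol.
By Henderson-Hasselbalch, pH = pKa + log([A^-]/[HA]) = 4.20 + log(0.001085/0.004039) = 4.20 + (-0.57) = 3.63.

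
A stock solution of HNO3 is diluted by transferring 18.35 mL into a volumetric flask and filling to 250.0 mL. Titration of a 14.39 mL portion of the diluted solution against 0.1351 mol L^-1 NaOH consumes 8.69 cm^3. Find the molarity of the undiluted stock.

1.11 M

n(NaOH) = 0.1351 x 0.008690 = 0.001174 mol.
n(HNO3) in the aliquot = 0.001174 mol.
[diluted HNO3] = 0.001174 / 0.01439 = 0.08159 M.
Dilution factor = 250.0/18.35 = 13.62, so [stock] = 0.08159 x 13.62 = 1.11 M.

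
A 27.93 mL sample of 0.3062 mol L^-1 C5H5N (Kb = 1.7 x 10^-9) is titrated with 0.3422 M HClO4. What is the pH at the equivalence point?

n(C5H5N) = 0.3062 x 0.02793 = 0.008552 mol; V(HClO4) at equivalence = 0.008552/0.3422 = 0.02499 L.
At equivalence the base is fully converted to C5H5NH+; total volume = 0.05292 L, so [C5H5NH+] = 0.008552/0.05292 = 0.1616 M.
Ka(C5H5NH+) = Kw/Kb = 1.0e-14 / 1.7 x 10^-9 = 5.88e-6.
[H^+] = sqrt(Ka x [C5H5NH+]) = sqrt(5.88e-6 x 0.1616) = 0.000975 M.
pH = -log(0.000975) = 3.01.

3.01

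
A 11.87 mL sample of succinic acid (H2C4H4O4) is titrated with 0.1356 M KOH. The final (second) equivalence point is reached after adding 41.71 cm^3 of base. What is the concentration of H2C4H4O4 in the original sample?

0.238 M

n(KOH) = 0.1356 x 0.04171 = 0.005656 mol.
At the final (second) equivalence point, 2 mol OH^- react per mol H2C4H4O4, so n(H2C4H4O4) = 0.005656 / 2 = 0.002828 mol.
[H2C4H4O4] = 0.002828 / 0.01187 L = 0.238 M.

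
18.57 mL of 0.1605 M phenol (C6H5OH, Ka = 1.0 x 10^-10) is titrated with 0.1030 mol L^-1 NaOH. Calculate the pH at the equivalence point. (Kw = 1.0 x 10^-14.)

n(C6H5OH) = 0.1605 x 0.01857 = 0.002980 mol; V(NaOH) at equivalence = 0.002980/0.1030 = 0.02894 L.
At equivalence all the acid is converted to C6H5O-; total volume = 0.01857 + 0.02894 = 0.04751 L, so [C6H5O-] = 0.002980/0.04751 = 0.06274 M.
Kb = Kw/Ka = 1.0e-14 / 1.0 x 10^-10 = 0.000100.
[OH^-] = sqrt(Kb x [C6H5O-]) = sqrt(0.000100 x 0.06274) = 0.00250 M.
pOH = 2.60, so pH = 14.00 - 2.60 = 11.40.

11.40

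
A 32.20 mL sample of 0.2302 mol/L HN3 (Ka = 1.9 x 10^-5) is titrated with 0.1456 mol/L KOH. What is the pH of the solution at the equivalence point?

n(HN3) = 0.2302 x 0.03220 = 0.007412 mol; V(KOH) at equivalence = 0.007412/0.1456 = 0.05091 L.
At equivalence all the acid is converted to N3-; total volume = 0.03220 + 0.05091 = 0.08311 L, so [N3-] = 0.007412/0.08311 = 0.08919 M.
Kb = Kw/Ka = 1.0e-14 / 1.9 x 10^-5 = 5.26e-10.
[OH^-] = sqrt(Kb x [N3-]) = sqrt(5.26e-10 x 0.08919) = 6.85e-6 M.
pOH = 5.16, so pH = 14.00 - 5.16 = 8.84.

8.84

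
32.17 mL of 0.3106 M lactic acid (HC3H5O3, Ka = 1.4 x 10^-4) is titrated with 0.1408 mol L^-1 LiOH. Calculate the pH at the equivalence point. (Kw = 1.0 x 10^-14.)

n(HC3H5O3) = 0.3106 x 0.03217 = 0.009992 mol; V(LiOH) at equivalence = 0.009992/0.1408 = 0.07097 L.
At equivalence all the acid is converted to C3H5O3-; total volume = 0.03217 + 0.07097 = 0.1031 L, so [C3H5O3-] = 0.009992/0.1031 = 0.09688 M.
Kb = Kw/Ka = 1.0e-14 / 1.4 x 10^-4 = 7.14e-11.
[OH^-] = sqrt(Kb x [C3H5O3-]) = sqrt(7.14e-11 x 0.09688) = 2.63e-6 M.
pOH = 5.58, so pH = 14.00 - 5.58 = 8.42.

8.42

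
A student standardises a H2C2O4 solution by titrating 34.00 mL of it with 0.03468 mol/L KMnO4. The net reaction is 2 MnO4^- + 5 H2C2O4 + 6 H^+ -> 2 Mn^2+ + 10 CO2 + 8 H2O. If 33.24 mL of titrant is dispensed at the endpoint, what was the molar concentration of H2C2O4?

n(KMnO4) = 0.03468 x 0.03324 = 0.001153 mol.
From the balanced equation, 2 mol KMnO4 reacts with 5 mol H2C2O4, so n(H2C2O4) = 0.001153 x 5/2 = 0.002882 mol.
[H2C2O4] = 0.002882 / 0.03400 L = 0.0848 M.

0.0848 M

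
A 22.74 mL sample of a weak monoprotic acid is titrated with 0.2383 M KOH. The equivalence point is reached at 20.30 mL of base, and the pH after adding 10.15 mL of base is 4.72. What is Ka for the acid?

10.15 mL is half of the equivalence volume, so this is the half-equivalence point where [HA] = [A^-].
At half-equivalence pH = pKa, so pKa = 4.72.
Ka = 10^(-4.72) = 1.9 x 10^-5.

1.9 x 10^-5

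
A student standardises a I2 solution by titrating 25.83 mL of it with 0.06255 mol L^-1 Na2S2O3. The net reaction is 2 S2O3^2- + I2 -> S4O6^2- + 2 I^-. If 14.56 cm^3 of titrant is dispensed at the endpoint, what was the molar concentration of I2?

n(Na2S2O3) = 0.06255 x 0.01456 = 0.0009107 mol.
From the balanced equation, 2 mol Na2S2O3 reacts with 1 mol I2, so n(I2) = 0.0009107 x 1/2 = 0.0004554 mol.
[I2] = 0.0004554 / 0.02583 L = 0.0176 M.

0.0176 M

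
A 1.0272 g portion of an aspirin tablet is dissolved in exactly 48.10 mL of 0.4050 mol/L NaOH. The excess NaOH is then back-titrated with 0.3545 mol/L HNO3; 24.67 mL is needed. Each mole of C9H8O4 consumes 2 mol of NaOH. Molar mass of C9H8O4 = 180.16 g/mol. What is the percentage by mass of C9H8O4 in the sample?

94.1%

Total n(NaOH) added = 0.4050 x 0.04810 = 0.01948 mol.
n(HNO3) used = 0.3545 x 0.02467 = 0.008746 mol, which equals the excess n(NaOH).
So n(NaOH) consumed by the sample = 0.01948 - 0.008746 = 0.01073 mol.
n(C9H8O4) = 0.01073 / 2 = 0.005367 mol.
mass C9H8O4 = 0.005367 x 180.16 = 0.9670 g, so %C9H8O4 = 0.9670/1.0272 x 100 = 94.1%.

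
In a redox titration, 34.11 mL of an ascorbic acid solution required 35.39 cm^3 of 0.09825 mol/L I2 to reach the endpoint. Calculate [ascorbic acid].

0.102 M

n(I2) = 0.09825 x 0.03539 = 0.003477 mol.
From the balanced equation, 1 mol I2 reacts with 1 mol ascorbic acid, so n(ascorbic acid) = 0.003477 x 1/1 = 0.003477 mol.
[ascorbic acid] = 0.003477 / 0.03411 L = 0.102 M.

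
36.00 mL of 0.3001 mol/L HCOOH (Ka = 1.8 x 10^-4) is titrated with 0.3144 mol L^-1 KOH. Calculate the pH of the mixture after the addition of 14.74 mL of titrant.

3.62

Initial n(HCOOH) = 0.3001 x 0.03600 = 0.01080 mol.
n(KOH) added = 0.3144 x 0.01474 = 0.004634 mol, converting that many moles of HCOOH to HCOO-.
Remaining n(HCOOH) = 0.006169 mol; n(HCOO-) = 0.004634 mol.
By Henderson-Hasselbalch, pH = pKa + log([A^-]/[HA]) = 3.74 + log(0.004634/0.006169) = 3.74 + (-0.12) = 3.62.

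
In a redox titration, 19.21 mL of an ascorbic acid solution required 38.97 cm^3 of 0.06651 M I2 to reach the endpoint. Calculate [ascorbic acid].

n(I2) = 0.06651 x 0.03897 = 0.002592 mol.
From the balanced equation, 1 mol I2 reacts with 1 mol ascorbic acid, so n(ascorbic acid) = 0.002592 x 1/1 = 0.002592 mol.
[ascorbic acid] = 0.002592 / 0.01921 L = 0.135 M.

0.135 M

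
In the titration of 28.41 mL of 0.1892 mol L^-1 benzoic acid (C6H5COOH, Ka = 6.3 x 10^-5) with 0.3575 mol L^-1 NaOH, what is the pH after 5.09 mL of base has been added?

3.91

Initial n(C6H5COOH) = 0.1892 x 0.02841 = 0.005375 mol.
n(NaOH) added = 0.3575 x 0.005090 = 0.001820 mol, converting that many moles of C6H5COOH to C6H5COO-.
Remaining n(C6H5COOH) = 0.003555 mol; n(C6H5COO-) = 0.001820 mol.
By Henderson-Hasselbalch, pH = pKa + log([A^-]/[HA]) = 4.20 + log(0.001820/0.003555) = 4.20 + (-0.29) = 3.91.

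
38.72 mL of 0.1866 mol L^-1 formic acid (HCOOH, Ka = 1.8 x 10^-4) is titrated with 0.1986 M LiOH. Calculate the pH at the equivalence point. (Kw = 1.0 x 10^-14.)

8.36

n(HCOOH) = 0.1866 x 0.03872 = 0.007225 mol; V(LiOH) at equivalence = 0.007225/0.1986 = 0.03638 L.
At equivalence all the acid is converted to HCOO-; total volume = 0.03872 + 0.03638 = 0.07510 L, so [HCOO-] = 0.007225/0.07510 = 0.09621 M.
Kb = Kw/Ka = 1.0e-14 / 1.8 x 10^-4 = 5.56e-11.
[OH^-] = sqrt(Kb x [HCOO-]) = sqrt(5.56e-11 x 0.09621) = 2.31e-6 M.
pOH = 5.64, so pH = 14.00 - 5.64 = 8.36.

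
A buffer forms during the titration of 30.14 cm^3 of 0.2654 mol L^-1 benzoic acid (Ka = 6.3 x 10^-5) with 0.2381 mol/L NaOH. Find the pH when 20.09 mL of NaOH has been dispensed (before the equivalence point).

4.37

Initial n(C6H5COOH) = 0.2654 x 0.03014 = 0.007999 mol.
n(NaOH) added = 0.2381 x 0.02009 = 0.004783 mol, converting that many moles of C6H5COOH to C6H5COO-.
Remaining n(C6H5COOH) = 0.003216 mol; n(C6H5COO-) = 0.004783 mol.
By Henderson-Hasselbalch, pH = pKa + log([A^-]/[HA]) = 4.20 + log(0.004783/0.003216) = 4.20 + (+0.17) = 4.37.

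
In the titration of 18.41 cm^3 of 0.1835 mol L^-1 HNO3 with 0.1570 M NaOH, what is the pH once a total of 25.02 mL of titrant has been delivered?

12.10

n(acid) = 0.1835 x 0.01841 = 0.003378 mol; n(NaOH) added = 0.1570 x 0.02502 = 0.003928 mol.
Base is in excess by 0.003928 - 0.003378 = 0.0005499 mol in a total volume of 0.04343 L.
[OH^-] = 0.0005499/0.04343 = 0.01266 M, so pOH = 1.90 and pH = 14.00 - 1.90 = 12.10.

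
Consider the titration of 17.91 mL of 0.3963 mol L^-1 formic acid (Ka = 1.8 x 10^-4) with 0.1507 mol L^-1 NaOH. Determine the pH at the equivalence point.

8.39

n(HCOOH) = 0.3963 x 0.01791 = 0.007098 mol; V(NaOH) at equivalence = 0.007098/0.1507 = 0.04710 L.
At equivalence all the acid is converted to HCOO-; total volume = 0.01791 + 0.04710 = 0.06501 L, so [HCOO-] = 0.007098/0.06501 = 0.1092 M.
Kb = Kw/Ka = 1.0e-14 / 1.8 x 10^-4 = 5.56e-11.
[OH^-] = sqrt(Kb x [HCOO-]) = sqrt(5.56e-11 x 0.1092) = 2.46e-6 M.
pOH = 5.61, so pH = 14.00 - 5.61 = 8.39.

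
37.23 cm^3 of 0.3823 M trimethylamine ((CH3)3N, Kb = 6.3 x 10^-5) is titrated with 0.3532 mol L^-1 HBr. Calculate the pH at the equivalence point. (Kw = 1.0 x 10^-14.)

5.27

n((CH3)3N) = 0.3823 x 0.03723 = 0.01423 mol; V(HBr) at equivalence = 0.01423/0.3532 = 0.04030 L.
At equivalence the base is fully converted to (CH3)3NH+; total volume = 0.07753 L, so [(CH3)3NH+] = 0.01423/0.07753 = 0.1836 M.
Ka((CH3)3NH+) = Kw/Kb = 1.0e-14 / 6.3 x 10^-5 = 1.59e-10.
[H^+] = sqrt(Ka x [(CH3)3NH+]) = sqrt(1.59e-10 x 0.1836) = 5.40e-6 M.
pH = -log(5.40e-6) = 5.27.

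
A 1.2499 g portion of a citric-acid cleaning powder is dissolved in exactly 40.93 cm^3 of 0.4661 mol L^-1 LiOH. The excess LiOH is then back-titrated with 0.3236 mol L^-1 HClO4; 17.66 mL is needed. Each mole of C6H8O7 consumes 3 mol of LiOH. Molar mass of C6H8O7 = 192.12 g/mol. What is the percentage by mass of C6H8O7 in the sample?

68.5%

Total n(LiOH) added = 0.4661 x 0.04093 = 0.01908 mol.
n(HClO4) used = 0.3236 x 0.01766 = 0.005715 mol, which equals the excess n(LiOH).
So n(LiOH) consumed by the sample = 0.01908 - 0.005715 = 0.01336 mol.
n(C6H8O7) = 0.01336 / 3 = 0.004454 mol.
mass C6H8O7 = 0.004454 x 192.12 = 0.8557 g, so %C6H8O7 = 0.8557/1.2499 x 100 = 68.5%.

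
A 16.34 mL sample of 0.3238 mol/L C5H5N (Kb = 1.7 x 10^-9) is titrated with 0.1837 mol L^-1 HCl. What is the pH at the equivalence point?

n(C5H5N) = 0.3238 x 0.01634 = 0.005291 mol; V(HCl) at equivalence = 0.005291/0.1837 = 0.02880 L.
At equivalence the base is fully converted to C5H5NH+; total volume = 0.04514 L, so [C5H5NH+] = 0.005291/0.04514 = 0.1172 M.
Ka(C5H5NH+) = Kw/Kb = 1.0e-14 / 1.7 x 10^-9 = 5.88e-6.
[H^+] = sqrt(Ka x [C5H5NH+]) = sqrt(5.88e-6 x 0.1172) = 0.000830 M.
pH = -log(0.000830) = 3.08.

3.08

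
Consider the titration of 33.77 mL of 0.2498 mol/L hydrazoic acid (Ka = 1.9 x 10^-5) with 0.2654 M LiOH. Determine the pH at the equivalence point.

n(HN3) = 0.2498 x 0.03377 = 0.008436 mol; V(LiOH) at equivalence = 0.008436/0.2654 = 0.03179 L.
At equivalence all the acid is converted to N3-; total volume = 0.03377 + 0.03179 = 0.06556 L, so [N3-] = 0.008436/0.06556 = 0.1287 M.
Kb = Kw/Ka = 1.0e-14 / 1.9 x 10^-5 = 5.26e-10.
[OH^-] = sqrt(Kb x [N3-]) = sqrt(5.26e-10 x 0.1287) = 8.23e-6 M.
pOH = 5.08, so pH = 14.00 - 5.08 = 8.92.

8.92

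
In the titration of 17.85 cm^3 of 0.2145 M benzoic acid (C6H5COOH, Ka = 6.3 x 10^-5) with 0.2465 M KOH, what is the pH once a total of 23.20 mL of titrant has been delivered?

n(acid) = 0.2145 x 0.01785 = 0.003829 mol; n(KOH) added = 0.2465 x 0.02320 = 0.005719 mol.
Base is in excess by 0.005719 - 0.003829 = 0.001890 mol in a total volume of 0.04105 L.
[OH^-] = 0.001890/0.04105 = 0.04604 M, so pOH = 1.34 and pH = 14.00 - 1.34 = 12.66.

12.66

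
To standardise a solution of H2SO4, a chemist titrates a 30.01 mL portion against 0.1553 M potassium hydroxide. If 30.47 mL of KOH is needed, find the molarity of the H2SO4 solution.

0.0788 M

n(KOH) delivered = 0.1553 x 0.03047 = 0.004732 mol.
The reaction is 1 H2SO4 + 2 KOH, so n(H2SO4) = 0.004732 x 1/2 = 0.002366 mol.
[H2SO4] = 0.002366 mol / 0.03001 L = 0.0788 M.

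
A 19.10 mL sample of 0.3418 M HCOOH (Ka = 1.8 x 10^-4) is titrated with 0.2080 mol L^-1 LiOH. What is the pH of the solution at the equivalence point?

8.43

n(HCOOH) = 0.3418 x 0.01910 = 0.006528 mol; V(LiOH) at equivalence = 0.006528/0.2080 = 0.03139 L.
At equivalence all the acid is converted to HCOO-; total volume = 0.01910 + 0.03139 = 0.05049 L, so [HCOO-] = 0.006528/0.05049 = 0.1293 M.
Kb = Kw/Ka = 1.0e-14 / 1.8 x 10^-4 = 5.56e-11.
[OH^-] = sqrt(Kb x [HCOO-]) = sqrt(5.56e-11 x 0.1293) = 2.68e-6 M.
pOH = 5.57, so pH = 14.00 - 5.57 = 8.43.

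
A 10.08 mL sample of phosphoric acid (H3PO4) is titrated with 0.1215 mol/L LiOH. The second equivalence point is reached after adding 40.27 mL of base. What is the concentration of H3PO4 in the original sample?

0.243 M

n(LiOH) = 0.1215 x 0.04027 = 0.004893 mol.
At the second equivalence point, 2 mol OH^- react per mol H3PO4, so n(H3PO4) = 0.004893 / 2 = 0.002446 mol.
[H3PO4] = 0.002446 / 0.01008 L = 0.243 M.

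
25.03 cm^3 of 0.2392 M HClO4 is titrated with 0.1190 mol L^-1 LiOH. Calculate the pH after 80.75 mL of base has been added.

n(acid) = 0.2392 x 0.02503 = 0.005987 mol; n(LiOH) added = 0.1190 x 0.08075 = 0.009609 mol.
Base is in excess by 0.009609 - 0.005987 = 0.003622 mol in a total volume of 0.1058 L.
[OH^-] = 0.003622/0.1058 = 0.03424 M, so pOH = 1.47 and pH = 14.00 - 1.47 = 12.53.

12.53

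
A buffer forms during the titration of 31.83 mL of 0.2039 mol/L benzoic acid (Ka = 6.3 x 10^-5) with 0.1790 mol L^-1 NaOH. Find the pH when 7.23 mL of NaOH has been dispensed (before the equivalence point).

Initial n(C6H5COOH) = 0.2039 x 0.03183 = 0.006490 mol.
n(NaOH) added = 0.1790 x 0.007230 = 0.001294 mol, converting that many moles of C6H5COOH to C6H5COO-.
Remaining n(C6H5COOH) = 0.005196 mol; n(C6H5COO-) = 0.001294 mol.
By Henderson-Hasselbalch, pH = pKa + log([A^-]/[HA]) = 4.20 + log(0.001294/0.005196) = 4.20 + (-0.60) = 3.60.

3.60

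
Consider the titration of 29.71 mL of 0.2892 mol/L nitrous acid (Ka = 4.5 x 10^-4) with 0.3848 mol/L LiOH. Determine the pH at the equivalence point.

8.28

n(HNO2) = 0.2892 x 0.02971 = 0.008592 mol; V(LiOH) at equivalence = 0.008592/0.3848 = 0.02233 L.
At equivalence all the acid is converted to NO2-; total volume = 0.02971 + 0.02233 = 0.05204 L, so [NO2-] = 0.008592/0.05204 = 0.1651 M.
Kb = Kw/Ka = 1.0e-14 / 4.5 x 10^-4 = 2.22e-11.
[OH^-] = sqrt(Kb x [NO2-]) = sqrt(2.22e-11 x 0.1651) = 1.92e-6 M.
pOH = 5.72, so pH = 14.00 - 5.72 = 8.28.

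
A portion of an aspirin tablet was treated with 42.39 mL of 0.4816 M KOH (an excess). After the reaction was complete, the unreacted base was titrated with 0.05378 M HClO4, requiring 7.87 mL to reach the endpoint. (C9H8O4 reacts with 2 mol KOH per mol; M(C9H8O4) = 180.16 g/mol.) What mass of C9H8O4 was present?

1.80 g

Total n(KOH) added = 0.4816 x 0.04239 = 0.02042 mol.
n(HClO4) used = 0.05378 x 0.007870 = 0.0004232 mol, which equals the excess n(KOH).
So n(KOH) consumed by the sample = 0.02042 - 0.0004232 = 0.01999 mol.
n(C9H8O4) = 0.01999 / 2 = 0.009996 mol.
mass = 0.009996 mol x 180.16 g/mol = 1.80 g.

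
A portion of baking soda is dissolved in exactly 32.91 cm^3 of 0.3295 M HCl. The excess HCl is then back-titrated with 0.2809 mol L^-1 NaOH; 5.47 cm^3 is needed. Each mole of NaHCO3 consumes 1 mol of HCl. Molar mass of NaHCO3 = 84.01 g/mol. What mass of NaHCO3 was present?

0.782 g

Total n(HCl) added = 0.3295 x 0.03291 = 0.01084 mol.
n(NaOH) used = 0.2809 x 0.005470 = 0.001537 mol, which equals the excess n(HCl).
So n(HCl) consumed by the sample = 0.01084 - 0.001537 = 0.009307 mol.
n(NaHCO3) = 0.009307 / 1 = 0.009307 mol.
mass = 0.009307 mol x 84.01 g/mol = 0.782 g.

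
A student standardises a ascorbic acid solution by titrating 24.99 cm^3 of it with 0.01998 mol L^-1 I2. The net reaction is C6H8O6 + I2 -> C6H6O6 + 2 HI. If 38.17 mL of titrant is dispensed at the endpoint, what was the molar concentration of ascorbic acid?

0.0305 M

n(I2) = 0.01998 x 0.03817 = 0.0007626 mol.
From the balanced equation, 1 mol I2 reacts with 1 mol ascorbic acid, so n(ascorbic acid) = 0.0007626 x 1/1 = 0.0007626 mol.
[ascorbic acid] = 0.0007626 / 0.02499 L = 0.0305 M.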